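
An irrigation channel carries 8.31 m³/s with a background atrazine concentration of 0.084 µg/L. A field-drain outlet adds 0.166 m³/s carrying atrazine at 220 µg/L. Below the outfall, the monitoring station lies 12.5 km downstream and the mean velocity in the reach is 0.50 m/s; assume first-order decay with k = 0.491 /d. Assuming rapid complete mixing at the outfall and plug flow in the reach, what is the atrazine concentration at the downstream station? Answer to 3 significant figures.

Conservation of mass: C = (8.310·0.08400 + 0.1660·220.0) / 8.476 = 37.22/8.476 = 4.391 µg/L.
Travel time t = 12.5·1000 / 0.50 = 25000 s = 6.944 h.
First-order decay: C = 4.391·exp(−k·t) = 4.391·0.8676 = 3.809 µg/L.

3.81 µg/L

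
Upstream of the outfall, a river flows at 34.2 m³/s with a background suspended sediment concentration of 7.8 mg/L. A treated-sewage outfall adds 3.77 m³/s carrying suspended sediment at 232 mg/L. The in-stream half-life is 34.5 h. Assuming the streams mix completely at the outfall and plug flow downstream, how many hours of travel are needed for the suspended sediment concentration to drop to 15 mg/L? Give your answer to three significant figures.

34.6 h

Flow-weighted average: C = (34.20·7.800 + 3.770·232.0) / 37.97 = 1141/37.97 = 30.06 mg/L.
Half-life 34.5 h → k = ln 2 / 34.5 = 0.02009 h⁻¹ = 0.4822 d⁻¹.
30.06·exp(−k·t) = 15 → t = ln(30.06/15)/k = 124600 s = 34.60 h.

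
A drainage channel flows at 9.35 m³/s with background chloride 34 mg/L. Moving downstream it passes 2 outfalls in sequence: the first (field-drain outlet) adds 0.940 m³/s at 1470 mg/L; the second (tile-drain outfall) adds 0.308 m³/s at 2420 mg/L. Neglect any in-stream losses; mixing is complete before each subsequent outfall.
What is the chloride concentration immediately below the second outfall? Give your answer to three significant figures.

231 mg/L

Outfall 1: combined Q = 10.29 m³/s; C = (9.350·34.00 + 0.9400·1470)/10.29 = 165.2 mg/L.
Outfall 2: combined Q = 10.60 m³/s; C = (10.29·165.2 + 0.3080·2420)/10.60 = 230.7 mg/L.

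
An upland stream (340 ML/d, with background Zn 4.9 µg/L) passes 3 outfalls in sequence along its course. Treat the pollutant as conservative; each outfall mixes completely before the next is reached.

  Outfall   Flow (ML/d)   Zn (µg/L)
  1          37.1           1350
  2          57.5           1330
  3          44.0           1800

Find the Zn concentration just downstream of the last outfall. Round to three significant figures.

433 µg/L

After outfall 1: Q = 340.0 + 37.10 = 377.1 ML/d; C = (340.0·4.900 + 37.10·1350)/377.1 = 137.2 µg/L.
After outfall 2: Q = 377.1 + 57.50 = 434.6 ML/d; C = (377.1·137.2 + 57.50·1330)/434.6 = 295.0 µg/L.
After outfall 3: Q = 434.6 + 44.00 = 478.6 ML/d; C = (434.6·295.0 + 44.00·1800)/478.6 = 433.4 µg/L.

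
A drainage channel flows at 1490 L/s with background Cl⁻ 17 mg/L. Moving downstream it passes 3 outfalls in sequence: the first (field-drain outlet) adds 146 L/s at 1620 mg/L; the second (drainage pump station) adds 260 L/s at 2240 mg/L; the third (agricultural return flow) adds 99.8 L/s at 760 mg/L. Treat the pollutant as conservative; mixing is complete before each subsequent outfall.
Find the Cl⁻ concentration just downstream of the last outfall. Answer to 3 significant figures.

461 mg/L

After outfall 1: Q = 1490 + 146.0 = 1636 L/s; C = (1490·17.00 + 146.0·1620)/1636 = 160.1 mg/L.
After outfall 2: Q = 1636 + 260.0 = 1896 L/s; C = (1636·160.1 + 260.0·2240)/1896 = 445.3 mg/L.
After outfall 3: Q = 1896 + 99.80 = 1996 L/s; C = (1896·445.3 + 99.80·760.0)/1996 = 461.0 mg/L.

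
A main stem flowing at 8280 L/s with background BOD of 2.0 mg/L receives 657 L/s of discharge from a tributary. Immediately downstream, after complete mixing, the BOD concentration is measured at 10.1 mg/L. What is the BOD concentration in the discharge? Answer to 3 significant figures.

Mass balance: 8280·2.000 + 657.0·Cₑ = 8937·10.10
→ Cₑ = (8937·10.10 − 8280·2.000) / 657.0 = 112.2 mg/L.

112 mg/L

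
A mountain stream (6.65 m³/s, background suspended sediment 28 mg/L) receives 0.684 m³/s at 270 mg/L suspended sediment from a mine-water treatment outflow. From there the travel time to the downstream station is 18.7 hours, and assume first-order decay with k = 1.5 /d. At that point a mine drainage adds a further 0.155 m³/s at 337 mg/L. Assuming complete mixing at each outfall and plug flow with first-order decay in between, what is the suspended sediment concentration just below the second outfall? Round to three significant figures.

22.4 mg/L

Mass balance: C = (6.650·28.00 + 0.6840·270.0) / 7.334 = 370.9/7.334 = 50.57 mg/L; combined flow 7.334 m³/s.
Decay over the reach: 50.57·exp(−kt) = 50.57·0.3108 = 15.71 mg/L.
Second outfall: C = (7.334·15.71 + 0.1550·337.0)/7.489 = 22.36 mg/L.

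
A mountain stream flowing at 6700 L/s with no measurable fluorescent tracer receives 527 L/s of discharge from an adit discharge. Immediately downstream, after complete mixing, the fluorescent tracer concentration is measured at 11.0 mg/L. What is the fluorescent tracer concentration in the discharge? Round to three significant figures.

Mass balance: 6700·0 + 527.0·Cₑ = 7227·11.00
→ Cₑ = (7227·11.00 − 6700·0) / 527.0 = 150.8 mg/L.

151 mg/L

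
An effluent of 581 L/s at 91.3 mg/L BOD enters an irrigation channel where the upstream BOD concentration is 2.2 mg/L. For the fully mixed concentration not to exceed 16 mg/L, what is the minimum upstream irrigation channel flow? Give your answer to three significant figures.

Set C_mix = 16: (Q·2.200 + 581.0·91.30) / (Q + 581.0) = 16
→ Q = 581.0·(91.30 − 16)/(16 − 2.200) = 3170 L/s.

3170 L/s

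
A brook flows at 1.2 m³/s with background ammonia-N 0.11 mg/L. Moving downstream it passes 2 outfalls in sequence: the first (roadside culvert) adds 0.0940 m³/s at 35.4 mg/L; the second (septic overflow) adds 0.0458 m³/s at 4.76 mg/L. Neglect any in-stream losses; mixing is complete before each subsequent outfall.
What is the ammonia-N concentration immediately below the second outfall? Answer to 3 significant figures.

Below outfall 1: Q → 1.294 m³/s, C = (1.200·0.1100 + 0.09400·35.40)/1.294 = 2.674 mg/L.
Below outfall 2: Q → 1.340 m³/s, C = (1.294·2.674 + 0.04580·4.760)/1.340 = 2.745 mg/L.

2.74 mg/L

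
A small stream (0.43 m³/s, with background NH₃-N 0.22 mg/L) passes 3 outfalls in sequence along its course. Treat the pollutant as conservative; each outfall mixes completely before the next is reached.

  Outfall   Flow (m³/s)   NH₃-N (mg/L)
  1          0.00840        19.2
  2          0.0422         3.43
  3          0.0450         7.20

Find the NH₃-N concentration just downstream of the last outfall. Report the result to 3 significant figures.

1.38 mg/L

After outfall 1: Q = 0.4300 + 0.008400 = 0.4384 m³/s; C = (0.4300·0.2200 + 0.008400·19.20)/0.4384 = 0.5837 mg/L.
After outfall 2: Q = 0.4384 + 0.04220 = 0.4806 m³/s; C = (0.4384·0.5837 + 0.04220·3.430)/0.4806 = 0.8336 mg/L.
After outfall 3: Q = 0.4806 + 0.04500 = 0.5256 m³/s; C = (0.4806·0.8336 + 0.04500·7.200)/0.5256 = 1.379 mg/L.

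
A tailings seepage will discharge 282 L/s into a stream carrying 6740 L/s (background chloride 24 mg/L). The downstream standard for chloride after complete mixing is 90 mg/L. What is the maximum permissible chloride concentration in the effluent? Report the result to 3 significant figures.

At the limit, (Qr·Cr + Qe·Cₑ)/(Qr + Qe) = 90:
Cₑ = (7022·90 − 6740·24.00) / 282.0 = 1667 mg/L.

1670 mg/L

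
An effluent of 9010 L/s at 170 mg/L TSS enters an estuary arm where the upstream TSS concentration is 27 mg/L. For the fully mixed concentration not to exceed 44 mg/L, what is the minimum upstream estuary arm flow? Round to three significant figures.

66800 L/s

Set C_mix = 44: (Q·27.00 + 9010·170.0) / (Q + 9010) = 44
→ Q = 9010·(170.0 − 44)/(44 − 27.00) = 66780 L/s.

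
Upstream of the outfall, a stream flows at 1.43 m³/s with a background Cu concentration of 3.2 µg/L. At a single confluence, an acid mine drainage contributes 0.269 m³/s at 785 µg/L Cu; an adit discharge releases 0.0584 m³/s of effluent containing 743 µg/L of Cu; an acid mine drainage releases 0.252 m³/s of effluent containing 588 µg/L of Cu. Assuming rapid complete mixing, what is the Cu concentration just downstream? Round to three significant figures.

Mixed concentration C = ΣQC/ΣQ = (1.430·3.200 + 0.2690·785.0 + 0.05840·743.0 + 0.2520·588.0) / 2.009 = 407.3/2.009 = 202.7 µg/L.

203 µg/L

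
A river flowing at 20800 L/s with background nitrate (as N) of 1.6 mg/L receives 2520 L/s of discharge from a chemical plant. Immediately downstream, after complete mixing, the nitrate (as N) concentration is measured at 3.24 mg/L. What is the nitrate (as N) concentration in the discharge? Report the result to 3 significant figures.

16.8 mg/L

Mass balance: 20800·1.600 + 2520·Cₑ = 23320·3.240
→ Cₑ = (23320·3.240 − 20800·1.600) / 2520 = 16.78 mg/L.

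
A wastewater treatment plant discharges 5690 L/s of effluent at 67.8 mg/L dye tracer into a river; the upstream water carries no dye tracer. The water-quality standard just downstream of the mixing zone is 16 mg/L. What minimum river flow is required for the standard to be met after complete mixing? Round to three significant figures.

18400 L/s

Set C_mix = 16: (Q·0 + 5690·67.80) / (Q + 5690) = 16
→ Q = 5690·(67.80 − 16)/(16 − 0) = 18420 L/s.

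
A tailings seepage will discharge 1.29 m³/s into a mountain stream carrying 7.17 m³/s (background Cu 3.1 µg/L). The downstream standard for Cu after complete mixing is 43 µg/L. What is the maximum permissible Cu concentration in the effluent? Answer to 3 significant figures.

At the limit, (Qr·Cr + Qe·Cₑ)/(Qr + Qe) = 43:
Cₑ = (8.460·43 − 7.170·3.100) / 1.290 = 264.8 µg/L.

265 µg/L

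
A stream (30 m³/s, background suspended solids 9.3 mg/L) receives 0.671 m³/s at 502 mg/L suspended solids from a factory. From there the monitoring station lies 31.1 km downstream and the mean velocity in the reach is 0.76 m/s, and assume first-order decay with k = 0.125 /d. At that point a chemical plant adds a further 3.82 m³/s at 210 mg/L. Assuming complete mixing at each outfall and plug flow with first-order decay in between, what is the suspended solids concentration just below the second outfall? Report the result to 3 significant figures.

Mixed concentration C = ΣQC/ΣQ = (30.00·9.300 + 0.6710·502.0) / 30.67 = 615.8/30.67 = 20.08 mg/L; combined flow 30.67 m³/s.
Travel time t = 31.1·1000 / 0.76 = 40920 s = 11.37 h.
First-order decay: C = 20.08·exp(−k·t) = 20.08·0.9425 = 18.92 mg/L.
Second outfall: C = (30.67·18.92 + 3.820·210.0)/34.49 = 40.09 mg/L.

40.1 mg/L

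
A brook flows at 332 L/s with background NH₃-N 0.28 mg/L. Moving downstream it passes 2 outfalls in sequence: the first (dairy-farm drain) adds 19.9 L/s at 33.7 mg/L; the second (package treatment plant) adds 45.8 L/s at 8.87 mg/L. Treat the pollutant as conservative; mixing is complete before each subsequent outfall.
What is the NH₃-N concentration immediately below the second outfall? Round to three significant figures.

After outfall 1: Q = 332.0 + 19.90 = 351.9 L/s; C = (332.0·0.2800 + 19.90·33.70)/351.9 = 2.170 mg/L.
After outfall 2: Q = 351.9 + 45.80 = 397.7 L/s; C = (351.9·2.170 + 45.80·8.870)/397.7 = 2.942 mg/L.

2.94 mg/L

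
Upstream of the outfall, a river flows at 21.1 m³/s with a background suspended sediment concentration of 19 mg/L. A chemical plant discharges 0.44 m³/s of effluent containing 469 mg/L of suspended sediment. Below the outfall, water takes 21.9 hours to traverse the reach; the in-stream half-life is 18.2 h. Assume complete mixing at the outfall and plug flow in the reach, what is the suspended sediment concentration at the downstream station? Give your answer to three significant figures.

Mixed concentration C = ΣQC/ΣQ = (21.10·19.00 + 0.4400·469.0) / 21.54 = 607.3/21.54 = 28.19 mg/L.
Half-life 18.2 h → k = ln 2 / 18.2 = 0.03809 h⁻¹ = 0.9140 d⁻¹.
Decay over the reach: 28.19·exp(−kt) = 28.19·0.4343 = 12.24 mg/L.

12.2 mg/L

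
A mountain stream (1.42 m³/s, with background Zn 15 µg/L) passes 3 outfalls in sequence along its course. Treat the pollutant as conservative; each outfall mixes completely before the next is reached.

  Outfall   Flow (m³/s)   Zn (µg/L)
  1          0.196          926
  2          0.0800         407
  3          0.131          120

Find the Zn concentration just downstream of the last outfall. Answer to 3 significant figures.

137 µg/L

Below outfall 1: Q → 1.616 m³/s, C = (1.420·15.00 + 0.1960·926.0)/1.616 = 125.5 µg/L.
Below outfall 2: Q → 1.696 m³/s, C = (1.616·125.5 + 0.08000·407.0)/1.696 = 138.8 µg/L.
Below outfall 3: Q → 1.827 m³/s, C = (1.696·138.8 + 0.1310·120.0)/1.827 = 137.4 µg/L.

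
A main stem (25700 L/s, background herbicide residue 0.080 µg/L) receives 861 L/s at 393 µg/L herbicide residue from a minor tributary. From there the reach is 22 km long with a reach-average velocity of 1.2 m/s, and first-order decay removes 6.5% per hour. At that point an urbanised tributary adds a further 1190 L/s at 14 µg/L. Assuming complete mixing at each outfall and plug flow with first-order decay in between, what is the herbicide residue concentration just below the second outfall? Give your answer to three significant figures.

Conservation of mass: C = (25700·0.08000 + 861.0·393.0) / 26560 = 340400/26560 = 12.82 µg/L; combined flow 26560 L/s.
Travel time t = 22·1000 / 1.2 = 18330 s = 5.093 h.
6.5%/h lost → k = −ln(1 − 0.065) = 0.06721 h⁻¹.
First-order decay: C = 12.82·exp(−k·t) = 12.82·0.7102 = 9.102 µg/L.
At the second outfall, C = (26560·9.102 + 1190·14.00) / (26560 + 1190) = 9.312 µg/L.

9.31 µg/L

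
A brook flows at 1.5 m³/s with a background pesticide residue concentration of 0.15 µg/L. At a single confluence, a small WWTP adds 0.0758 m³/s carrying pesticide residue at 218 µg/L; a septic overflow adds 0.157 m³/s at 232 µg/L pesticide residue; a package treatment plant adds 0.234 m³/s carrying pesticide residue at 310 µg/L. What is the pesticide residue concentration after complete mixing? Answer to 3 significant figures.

63.9 µg/L

Flow-weighted average: C = (1.500·0.1500 + 0.07580·218.0 + 0.1570·232.0 + 0.2340·310.0) / 1.967 = 125.7/1.967 = 63.92 µg/L.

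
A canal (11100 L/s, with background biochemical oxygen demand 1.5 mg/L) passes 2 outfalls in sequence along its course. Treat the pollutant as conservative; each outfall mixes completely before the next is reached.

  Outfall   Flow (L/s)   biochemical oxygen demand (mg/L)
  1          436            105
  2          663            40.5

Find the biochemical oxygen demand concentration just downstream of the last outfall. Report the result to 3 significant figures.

7.32 mg/L

After outfall 1: Q = 11100 + 436.0 = 11540 L/s; C = (11100·1.500 + 436.0·105.0)/11540 = 5.412 mg/L.
After outfall 2: Q = 11540 + 663.0 = 12200 L/s; C = (11540·5.412 + 663.0·40.50)/12200 = 7.319 mg/L.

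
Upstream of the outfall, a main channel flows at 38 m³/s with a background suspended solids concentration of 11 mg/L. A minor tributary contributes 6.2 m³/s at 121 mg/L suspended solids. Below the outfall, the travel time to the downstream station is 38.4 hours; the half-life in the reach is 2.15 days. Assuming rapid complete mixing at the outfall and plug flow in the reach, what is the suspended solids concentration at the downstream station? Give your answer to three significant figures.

After mixing, C = (38.00·11.00 + 6.200·121.0) / 44.20 = 1168/44.20 = 26.43 mg/L.
Half-life 2.15 d → k = ln 2 / 2.15 = 0.3224 d⁻¹.
Applying C = C₀e^(−kt): 26.43 × 0.5970 = 15.78 mg/L.

15.8 mg/L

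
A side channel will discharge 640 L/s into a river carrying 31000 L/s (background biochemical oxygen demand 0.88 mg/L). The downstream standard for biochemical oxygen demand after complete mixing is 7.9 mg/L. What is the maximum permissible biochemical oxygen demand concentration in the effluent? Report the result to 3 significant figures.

348 mg/L

At the limit, (Qr·Cr + Qe·Cₑ)/(Qr + Qe) = 7.9:
Cₑ = (31640·7.9 − 31000·0.8800) / 640.0 = 347.9 mg/L.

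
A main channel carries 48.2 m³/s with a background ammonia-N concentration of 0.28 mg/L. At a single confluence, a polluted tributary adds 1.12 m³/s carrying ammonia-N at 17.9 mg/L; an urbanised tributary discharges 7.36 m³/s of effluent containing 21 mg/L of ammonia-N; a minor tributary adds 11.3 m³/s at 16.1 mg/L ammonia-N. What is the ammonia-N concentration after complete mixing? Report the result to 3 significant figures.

5.44 mg/L

Mixed concentration C = ΣQC/ΣQ = (48.20·0.2800 + 1.120·17.90 + 7.360·21.00 + 11.30·16.10) / 67.98 = 370.0/67.98 = 5.443 mg/L.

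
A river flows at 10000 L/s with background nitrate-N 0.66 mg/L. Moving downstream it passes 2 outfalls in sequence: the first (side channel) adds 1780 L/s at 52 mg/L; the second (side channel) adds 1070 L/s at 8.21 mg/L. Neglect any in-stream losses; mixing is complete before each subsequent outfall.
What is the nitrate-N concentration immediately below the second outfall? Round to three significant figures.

8.40 mg/L

After outfall 1: Q = 10000 + 1780 = 11780 L/s; C = (10000·0.6600 + 1780·52.00)/11780 = 8.418 mg/L.
After outfall 2: Q = 11780 + 1070 = 12850 L/s; C = (11780·8.418 + 1070·8.210)/12850 = 8.400 mg/L.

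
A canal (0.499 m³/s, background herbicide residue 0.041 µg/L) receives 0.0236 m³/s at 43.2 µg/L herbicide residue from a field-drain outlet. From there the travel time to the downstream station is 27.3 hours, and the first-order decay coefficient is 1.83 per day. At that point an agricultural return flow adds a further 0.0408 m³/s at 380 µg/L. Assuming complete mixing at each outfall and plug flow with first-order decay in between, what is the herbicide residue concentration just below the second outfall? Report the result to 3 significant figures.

Conservation of mass: C = (0.4990·0.04100 + 0.02360·43.20) / 0.5226 = 1.040/0.5226 = 1.990 µg/L; combined flow 0.5226 m³/s.
After decay, C = 1.990 × e^(−kt) = 1.990 × 0.1247 = 0.2482 µg/L.
At the second outfall, C = (0.5226·0.2482 + 0.04080·380.0) / (0.5226 + 0.04080) = 27.75 µg/L.

27.7 µg/L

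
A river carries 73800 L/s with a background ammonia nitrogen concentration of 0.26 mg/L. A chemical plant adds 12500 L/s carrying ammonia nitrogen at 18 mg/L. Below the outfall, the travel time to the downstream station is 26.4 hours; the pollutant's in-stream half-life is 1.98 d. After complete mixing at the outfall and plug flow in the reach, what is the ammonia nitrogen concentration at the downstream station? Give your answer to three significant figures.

After mixing, C = (73800·0.2600 + 12500·18.00) / 86300 = 244200/86300 = 2.830 mg/L.
Half-life 1.98 d → k = ln 2 / 1.98 = 0.3501 d⁻¹.
Decay over the reach: 2.830·exp(−kt) = 2.830·0.6804 = 1.925 mg/L.

1.93 mg/L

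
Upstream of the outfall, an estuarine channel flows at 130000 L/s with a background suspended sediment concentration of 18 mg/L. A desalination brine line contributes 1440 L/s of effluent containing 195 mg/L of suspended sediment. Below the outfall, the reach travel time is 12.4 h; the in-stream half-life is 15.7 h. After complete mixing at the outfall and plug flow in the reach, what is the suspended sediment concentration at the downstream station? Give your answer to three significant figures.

Mixed concentration C = ΣQC/ΣQ = (130000·18.00 + 1440·195.0) / 131400 = 2621000/131400 = 19.94 mg/L.
Half-life 15.7 h → k = ln 2 / 15.7 = 0.04415 h⁻¹ = 1.060 d⁻¹.
Decay over the reach: 19.94·exp(−kt) = 19.94·0.5784 = 11.53 mg/L.

11.5 mg/L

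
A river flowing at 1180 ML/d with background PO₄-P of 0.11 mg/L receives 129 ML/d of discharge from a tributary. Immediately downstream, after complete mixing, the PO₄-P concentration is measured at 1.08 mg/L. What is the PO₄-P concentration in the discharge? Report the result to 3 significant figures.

Mass balance: 1180·0.1100 + 129.0·Cₑ = 1309·1.080
→ Cₑ = (1309·1.080 − 1180·0.1100) / 129.0 = 9.953 mg/L.

9.95 mg/L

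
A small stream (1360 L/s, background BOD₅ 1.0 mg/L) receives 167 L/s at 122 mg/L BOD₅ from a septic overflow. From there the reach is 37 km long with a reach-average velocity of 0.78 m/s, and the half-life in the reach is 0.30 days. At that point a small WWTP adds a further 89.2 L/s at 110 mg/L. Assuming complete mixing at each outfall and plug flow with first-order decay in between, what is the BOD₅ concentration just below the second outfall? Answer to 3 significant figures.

9.85 mg/L

Mixed concentration C = ΣQC/ΣQ = (1360·1.000 + 167.0·122.0) / 1527 = 21730/1527 = 14.23 mg/L; combined flow 1527 L/s.
Travel time t = 37·1000 / 0.78 = 47440 s = 13.18 h.
Half-life 0.30 d → k = ln 2 / 0.30 = 2.310 d⁻¹.
Decay over the reach: 14.23·exp(−kt) = 14.23·0.2812 = 4.003 mg/L.
Second outfall: C = (1527·4.003 + 89.20·110.0)/1616 = 9.853 mg/L.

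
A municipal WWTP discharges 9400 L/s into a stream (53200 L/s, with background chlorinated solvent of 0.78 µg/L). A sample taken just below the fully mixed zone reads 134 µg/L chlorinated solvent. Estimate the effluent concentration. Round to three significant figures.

888 µg/L

Mass balance: 53200·0.7800 + 9400·Cₑ = 62600·134.0
→ Cₑ = (62600·134.0 − 53200·0.7800) / 9400 = 888.0 µg/L.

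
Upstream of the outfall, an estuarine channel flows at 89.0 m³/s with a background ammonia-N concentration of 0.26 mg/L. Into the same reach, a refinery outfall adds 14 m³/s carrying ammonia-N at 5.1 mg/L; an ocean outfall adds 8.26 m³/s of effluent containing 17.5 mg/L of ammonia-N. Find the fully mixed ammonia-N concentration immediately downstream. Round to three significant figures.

After mixing, C = (89.00·0.2600 + 14.00·5.100 + 8.260·17.50) / 111.3 = 239.1/111.3 = 2.149 mg/L.

2.15 mg/L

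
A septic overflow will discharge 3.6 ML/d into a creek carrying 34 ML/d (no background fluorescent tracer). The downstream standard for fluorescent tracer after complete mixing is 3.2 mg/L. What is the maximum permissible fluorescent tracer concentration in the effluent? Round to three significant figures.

At the limit, (Qr·Cr + Qe·Cₑ)/(Qr + Qe) = 3.2:
Cₑ = (37.60·3.2 − 34.00·0) / 3.600 = 33.42 mg/L.

33.4 mg/L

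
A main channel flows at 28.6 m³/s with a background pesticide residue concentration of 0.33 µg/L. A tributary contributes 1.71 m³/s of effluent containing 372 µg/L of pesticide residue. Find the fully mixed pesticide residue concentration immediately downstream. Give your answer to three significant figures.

21.3 µg/L

Mass balance: C = (28.60·0.3300 + 1.710·372.0) / 30.31 = 645.6/30.31 = 21.30 µg/L.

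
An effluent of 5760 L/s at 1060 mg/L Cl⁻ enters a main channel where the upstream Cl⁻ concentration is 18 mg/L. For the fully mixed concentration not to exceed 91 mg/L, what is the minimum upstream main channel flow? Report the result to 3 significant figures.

Set C_mix = 91: (Q·18.00 + 5760·1060) / (Q + 5760) = 91
→ Q = 5760·(1060 − 91)/(91 − 18.00) = 76460 L/s.

76500 L/s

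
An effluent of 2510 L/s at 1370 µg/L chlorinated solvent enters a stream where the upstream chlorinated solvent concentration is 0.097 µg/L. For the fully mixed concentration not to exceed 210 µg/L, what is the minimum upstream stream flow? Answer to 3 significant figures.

13900 L/s

Set C_mix = 210: (Q·0.09700 + 2510·1370) / (Q + 2510) = 210
→ Q = 2510·(1370 − 210)/(210 − 0.09700) = 13870 L/s.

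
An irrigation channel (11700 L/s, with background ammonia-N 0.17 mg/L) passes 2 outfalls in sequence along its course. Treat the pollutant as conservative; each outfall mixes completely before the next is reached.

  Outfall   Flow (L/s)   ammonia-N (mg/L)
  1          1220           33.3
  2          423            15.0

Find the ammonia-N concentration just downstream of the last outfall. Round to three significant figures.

3.67 mg/L

Outfall 1: combined Q = 12920 L/s; C = (11700·0.1700 + 1220·33.30)/12920 = 3.298 mg/L.
Outfall 2: combined Q = 13340 L/s; C = (12920·3.298 + 423.0·15.00)/13340 = 3.669 mg/L.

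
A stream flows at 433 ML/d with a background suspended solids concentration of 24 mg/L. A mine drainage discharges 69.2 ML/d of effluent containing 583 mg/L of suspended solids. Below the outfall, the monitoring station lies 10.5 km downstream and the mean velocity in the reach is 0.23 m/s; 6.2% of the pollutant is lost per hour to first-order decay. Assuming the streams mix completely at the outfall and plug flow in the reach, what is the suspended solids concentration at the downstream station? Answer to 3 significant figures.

44.9 mg/L

Mass balance: C = (433.0·24.00 + 69.20·583.0) / 502.2 = 50740/502.2 = 101.0 mg/L.
Travel time t = 10.5·1000 / 0.23 = 45650 s = 12.68 h.
6.2%/h lost → k = −ln(1 − 0.062) = 0.06401 h⁻¹.
Decay over the reach: 101.0·exp(−kt) = 101.0·0.4441 = 44.87 mg/L.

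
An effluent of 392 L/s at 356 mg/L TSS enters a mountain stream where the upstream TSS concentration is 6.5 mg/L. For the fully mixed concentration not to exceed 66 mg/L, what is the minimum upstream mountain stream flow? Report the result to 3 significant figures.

Set C_mix = 66: (Q·6.500 + 392.0·356.0) / (Q + 392.0) = 66
→ Q = 392.0·(356.0 − 66)/(66 − 6.500) = 1911 L/s.

1910 L/s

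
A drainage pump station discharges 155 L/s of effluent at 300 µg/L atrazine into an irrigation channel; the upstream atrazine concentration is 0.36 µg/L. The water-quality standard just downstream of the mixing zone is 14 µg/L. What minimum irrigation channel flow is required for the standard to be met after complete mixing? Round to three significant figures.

Set C_mix = 14: (Q·0.3600 + 155.0·300.0) / (Q + 155.0) = 14
→ Q = 155.0·(300.0 − 14)/(14 − 0.3600) = 3250 L/s.

3250 L/s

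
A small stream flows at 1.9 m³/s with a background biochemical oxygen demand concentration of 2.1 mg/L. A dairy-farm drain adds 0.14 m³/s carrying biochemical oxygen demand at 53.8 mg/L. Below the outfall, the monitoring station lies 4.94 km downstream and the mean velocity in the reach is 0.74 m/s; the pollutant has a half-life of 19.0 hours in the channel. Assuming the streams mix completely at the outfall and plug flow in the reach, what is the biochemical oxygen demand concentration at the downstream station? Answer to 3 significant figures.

Mass balance: C = (1.900·2.100 + 0.1400·53.80) / 2.040 = 11.52/2.040 = 5.648 mg/L.
Travel time t = 4.94·1000 / 0.74 = 6676 s = 1.854 h.
Half-life 19.0 h → k = ln 2 / 19.0 = 0.03648 h⁻¹ = 0.8756 d⁻¹.
Decay over the reach: 5.648·exp(−kt) = 5.648·0.9346 = 5.279 mg/L.

5.28 mg/L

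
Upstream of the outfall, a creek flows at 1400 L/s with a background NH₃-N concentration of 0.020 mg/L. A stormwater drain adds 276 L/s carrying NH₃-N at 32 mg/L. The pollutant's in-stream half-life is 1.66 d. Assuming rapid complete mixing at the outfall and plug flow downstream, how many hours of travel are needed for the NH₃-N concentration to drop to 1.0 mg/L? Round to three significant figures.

95.7 h

Mass balance: C = (1400·0.02000 + 276.0·32.00) / 1676 = 8860/1676 = 5.286 mg/L.
Half-life 1.66 d → k = ln 2 / 1.66 = 0.4176 d⁻¹.
5.286·exp(−k·t) = 1.0 → t = ln(5.286/1.0)/k = 344500 s = 95.71 h.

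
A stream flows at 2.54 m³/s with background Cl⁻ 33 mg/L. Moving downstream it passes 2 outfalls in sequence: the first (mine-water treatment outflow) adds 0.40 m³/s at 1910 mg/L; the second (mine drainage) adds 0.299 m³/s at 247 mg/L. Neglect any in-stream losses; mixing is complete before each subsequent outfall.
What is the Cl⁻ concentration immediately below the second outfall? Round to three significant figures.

285 mg/L

Outfall 1: combined Q = 2.940 m³/s; C = (2.540·33.00 + 0.4000·1910)/2.940 = 288.4 mg/L.
Outfall 2: combined Q = 3.239 m³/s; C = (2.940·288.4 + 0.2990·247.0)/3.239 = 284.6 mg/L.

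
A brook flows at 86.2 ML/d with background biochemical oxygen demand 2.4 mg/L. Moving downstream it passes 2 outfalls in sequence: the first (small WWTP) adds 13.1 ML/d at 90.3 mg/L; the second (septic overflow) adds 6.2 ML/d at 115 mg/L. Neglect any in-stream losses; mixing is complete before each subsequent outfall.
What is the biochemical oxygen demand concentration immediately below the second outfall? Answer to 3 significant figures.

19.9 mg/L

After outfall 1: Q = 86.20 + 13.10 = 99.30 ML/d; C = (86.20·2.400 + 13.10·90.30)/99.30 = 14.00 mg/L.
After outfall 2: Q = 99.30 + 6.200 = 105.5 ML/d; C = (99.30·14.00 + 6.200·115.0)/105.5 = 19.93 mg/L.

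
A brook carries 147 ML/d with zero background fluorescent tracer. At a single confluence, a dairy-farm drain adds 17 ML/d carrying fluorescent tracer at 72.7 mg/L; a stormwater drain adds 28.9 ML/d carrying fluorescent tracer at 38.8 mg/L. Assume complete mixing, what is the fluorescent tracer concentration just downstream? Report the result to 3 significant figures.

12.2 mg/L

Flow-weighted average: C = (147.0·0 + 17.00·72.70 + 28.90·38.80) / 192.9 = 2357/192.9 = 12.22 mg/L.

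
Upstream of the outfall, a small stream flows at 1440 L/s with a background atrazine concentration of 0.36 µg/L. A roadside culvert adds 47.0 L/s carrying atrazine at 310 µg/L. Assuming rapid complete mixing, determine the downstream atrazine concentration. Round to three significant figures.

After mixing, C = (1440·0.3600 + 47.00·310.0) / 1487 = 15090/1487 = 10.15 µg/L.

10.1 µg/L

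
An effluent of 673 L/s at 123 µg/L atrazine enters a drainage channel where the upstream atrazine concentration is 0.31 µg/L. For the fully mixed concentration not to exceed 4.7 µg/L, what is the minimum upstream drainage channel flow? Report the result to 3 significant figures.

18100 L/s

Set C_mix = 4.7: (Q·0.3100 + 673.0·123.0) / (Q + 673.0) = 4.7
→ Q = 673.0·(123.0 − 4.7)/(4.7 − 0.3100) = 18140 L/s.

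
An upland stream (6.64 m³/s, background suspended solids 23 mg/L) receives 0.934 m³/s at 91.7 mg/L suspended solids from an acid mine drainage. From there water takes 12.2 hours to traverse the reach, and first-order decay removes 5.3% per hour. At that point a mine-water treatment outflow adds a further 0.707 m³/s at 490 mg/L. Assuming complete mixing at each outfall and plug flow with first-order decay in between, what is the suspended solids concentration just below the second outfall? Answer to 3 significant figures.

56.6 mg/L

Conservation of mass: C = (6.640·23.00 + 0.9340·91.70) / 7.574 = 238.4/7.574 = 31.47 mg/L; combined flow 7.574 m³/s.
5.3%/h lost → k = −ln(1 − 0.053) = 0.05446 h⁻¹.
After decay, C = 31.47 × e^(−kt) = 31.47 × 0.5146 = 16.20 mg/L.
At the second outfall, C = (7.574·16.20 + 0.7070·490.0) / (7.574 + 0.7070) = 56.65 mg/L.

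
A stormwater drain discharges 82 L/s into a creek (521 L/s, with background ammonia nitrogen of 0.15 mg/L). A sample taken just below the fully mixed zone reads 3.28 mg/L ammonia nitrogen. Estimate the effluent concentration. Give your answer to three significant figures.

23.2 mg/L

Mass balance: 521.0·0.1500 + 82.00·Cₑ = 603.0·3.280
→ Cₑ = (603.0·3.280 − 521.0·0.1500) / 82.00 = 23.17 mg/L.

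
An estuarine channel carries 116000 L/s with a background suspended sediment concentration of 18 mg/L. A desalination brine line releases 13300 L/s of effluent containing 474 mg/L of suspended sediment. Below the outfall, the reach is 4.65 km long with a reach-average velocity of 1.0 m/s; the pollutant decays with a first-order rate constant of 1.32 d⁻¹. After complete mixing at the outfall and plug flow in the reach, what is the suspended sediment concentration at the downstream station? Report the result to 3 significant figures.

60.5 mg/L

After mixing, C = (116000·18.00 + 13300·474.0) / 129300 = 8392000/129300 = 64.90 mg/L.
Travel time t = 4.65·1000 / 1.0 = 4650 s = 1.292 h.
Decay over the reach: 64.90·exp(−kt) = 64.90·0.9314 = 60.45 mg/L.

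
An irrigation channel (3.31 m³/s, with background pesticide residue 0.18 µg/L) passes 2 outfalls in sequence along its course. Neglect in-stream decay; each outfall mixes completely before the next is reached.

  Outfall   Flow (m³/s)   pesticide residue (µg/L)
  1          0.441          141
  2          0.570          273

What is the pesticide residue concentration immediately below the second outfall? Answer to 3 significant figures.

After outfall 1: Q = 3.310 + 0.4410 = 3.751 m³/s; C = (3.310·0.1800 + 0.4410·141.0)/3.751 = 16.74 µg/L.
After outfall 2: Q = 3.751 + 0.5700 = 4.321 m³/s; C = (3.751·16.74 + 0.5700·273.0)/4.321 = 50.54 µg/L.

50.5 µg/L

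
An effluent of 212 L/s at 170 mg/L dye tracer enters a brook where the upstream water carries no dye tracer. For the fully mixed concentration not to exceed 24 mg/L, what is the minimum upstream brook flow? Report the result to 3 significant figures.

1290 L/s

Set C_mix = 24: (Q·0 + 212.0·170.0) / (Q + 212.0) = 24
→ Q = 212.0·(170.0 − 24)/(24 − 0) = 1290 L/s.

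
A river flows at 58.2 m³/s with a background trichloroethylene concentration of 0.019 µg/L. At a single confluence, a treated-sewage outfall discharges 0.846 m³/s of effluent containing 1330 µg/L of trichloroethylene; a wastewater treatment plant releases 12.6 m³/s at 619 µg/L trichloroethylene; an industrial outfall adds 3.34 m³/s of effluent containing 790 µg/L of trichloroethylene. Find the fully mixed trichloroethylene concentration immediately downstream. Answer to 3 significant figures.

Mass balance: C = (58.20·0.01900 + 0.8460·1330 + 12.60·619.0 + 3.340·790.0) / 74.99 = 11560/74.99 = 154.2 µg/L.

154 µg/L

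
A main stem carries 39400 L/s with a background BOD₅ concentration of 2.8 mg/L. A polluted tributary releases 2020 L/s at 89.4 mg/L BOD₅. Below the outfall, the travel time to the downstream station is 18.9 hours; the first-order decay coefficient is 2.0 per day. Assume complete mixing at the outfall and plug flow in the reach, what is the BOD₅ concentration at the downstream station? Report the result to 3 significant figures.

Flow-weighted average: C = (39400·2.800 + 2020·89.40) / 41420 = 290900/41420 = 7.023 mg/L.
Decay over the reach: 7.023·exp(−kt) = 7.023·0.2070 = 1.454 mg/L.

1.45 mg/L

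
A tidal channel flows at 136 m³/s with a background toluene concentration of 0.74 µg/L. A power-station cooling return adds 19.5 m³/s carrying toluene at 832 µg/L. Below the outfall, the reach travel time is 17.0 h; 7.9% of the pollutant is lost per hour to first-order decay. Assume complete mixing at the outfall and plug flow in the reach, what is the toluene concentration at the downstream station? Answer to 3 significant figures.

After mixing, C = (136.0·0.7400 + 19.50·832.0) / 155.5 = 16320/155.5 = 105.0 µg/L.
7.9%/h lost → k = −ln(1 − 0.079) = 0.08230 h⁻¹.
After decay, C = 105.0 × e^(−kt) = 105.0 × 0.2468 = 25.91 µg/L.

25.9 µg/L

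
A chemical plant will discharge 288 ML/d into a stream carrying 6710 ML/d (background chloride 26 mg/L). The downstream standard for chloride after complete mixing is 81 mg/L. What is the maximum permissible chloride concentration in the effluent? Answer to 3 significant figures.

1360 mg/L

At the limit, (Qr·Cr + Qe·Cₑ)/(Qr + Qe) = 81:
Cₑ = (6998·81 − 6710·26.00) / 288.0 = 1362 mg/L.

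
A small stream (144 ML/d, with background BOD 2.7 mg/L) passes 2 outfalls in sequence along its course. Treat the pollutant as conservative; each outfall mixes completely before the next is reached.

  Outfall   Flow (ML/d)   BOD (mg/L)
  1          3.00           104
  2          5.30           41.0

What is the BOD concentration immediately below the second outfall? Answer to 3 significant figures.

6.03 mg/L

Below outfall 1: Q → 147.0 ML/d, C = (144.0·2.700 + 3.000·104.0)/147.0 = 4.767 mg/L.
Below outfall 2: Q → 152.3 ML/d, C = (147.0·4.767 + 5.300·41.00)/152.3 = 6.028 mg/L.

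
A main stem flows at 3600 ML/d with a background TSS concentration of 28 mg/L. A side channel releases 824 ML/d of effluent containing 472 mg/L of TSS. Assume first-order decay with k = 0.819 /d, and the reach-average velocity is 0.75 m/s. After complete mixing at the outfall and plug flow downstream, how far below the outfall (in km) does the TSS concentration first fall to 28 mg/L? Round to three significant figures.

Mass balance: C = (3600·28.00 + 824.0·472.0) / 4424 = 489700/4424 = 110.7 mg/L.
Set 110.7·exp(−k·t) = 28 → t = ln(110.7/28)/k = 145000 s = 40.28 h.
Distance = v·t = 0.75·145000 = 108800 m = 108.8 km.

109 km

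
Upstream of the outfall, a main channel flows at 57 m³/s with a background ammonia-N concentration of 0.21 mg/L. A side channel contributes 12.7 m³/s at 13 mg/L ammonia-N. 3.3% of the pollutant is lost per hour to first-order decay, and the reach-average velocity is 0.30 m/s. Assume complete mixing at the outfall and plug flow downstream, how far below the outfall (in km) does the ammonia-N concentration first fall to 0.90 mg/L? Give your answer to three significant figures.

33.4 km

After mixing, C = (57.00·0.2100 + 12.70·13.00) / 69.70 = 177.1/69.70 = 2.540 mg/L.
3.3%/h lost → k = −ln(1 − 0.033) = 0.03356 h⁻¹.
Set 2.540·exp(−k·t) = 0.90 → t = ln(2.540/0.90)/k = 111300 s = 30.92 h.
Distance = v·t = 0.30·111300 = 33400 m = 33.40 km.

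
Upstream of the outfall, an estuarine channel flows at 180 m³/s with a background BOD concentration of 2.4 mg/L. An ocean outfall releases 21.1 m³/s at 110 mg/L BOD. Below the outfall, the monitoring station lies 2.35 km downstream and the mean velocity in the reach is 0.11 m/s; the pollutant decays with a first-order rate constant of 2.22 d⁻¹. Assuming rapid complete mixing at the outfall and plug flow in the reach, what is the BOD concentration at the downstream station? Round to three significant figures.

7.91 mg/L

After mixing, C = (180.0·2.400 + 21.10·110.0) / 201.1 = 2753/201.1 = 13.69 mg/L.
Travel time t = 2.35·1000 / 0.11 = 21360 s = 5.934 h.
After decay, C = 13.69 × e^(−kt) = 13.69 × 0.5776 = 7.907 mg/L.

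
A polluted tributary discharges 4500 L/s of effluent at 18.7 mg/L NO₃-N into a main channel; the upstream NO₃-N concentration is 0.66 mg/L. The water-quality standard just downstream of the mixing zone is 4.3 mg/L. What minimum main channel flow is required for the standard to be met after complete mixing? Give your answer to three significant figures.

Set C_mix = 4.3: (Q·0.6600 + 4500·18.70) / (Q + 4500) = 4.3
→ Q = 4500·(18.70 − 4.3)/(4.3 − 0.6600) = 17800 L/s.

17800 L/s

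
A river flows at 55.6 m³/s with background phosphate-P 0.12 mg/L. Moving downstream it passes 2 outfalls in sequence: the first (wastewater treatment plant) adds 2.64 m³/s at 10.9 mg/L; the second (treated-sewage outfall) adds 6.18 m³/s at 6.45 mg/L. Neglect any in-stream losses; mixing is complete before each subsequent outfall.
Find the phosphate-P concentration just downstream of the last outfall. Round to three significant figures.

1.17 mg/L

After outfall 1: Q = 55.60 + 2.640 = 58.24 m³/s; C = (55.60·0.1200 + 2.640·10.90)/58.24 = 0.6087 mg/L.
After outfall 2: Q = 58.24 + 6.180 = 64.42 m³/s; C = (58.24·0.6087 + 6.180·6.450)/64.42 = 1.169 mg/L.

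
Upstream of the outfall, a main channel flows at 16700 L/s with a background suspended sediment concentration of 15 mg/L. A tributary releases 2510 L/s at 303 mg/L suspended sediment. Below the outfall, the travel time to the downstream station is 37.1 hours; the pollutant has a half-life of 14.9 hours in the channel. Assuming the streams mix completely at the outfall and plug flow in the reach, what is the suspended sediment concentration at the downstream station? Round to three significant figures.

Conservation of mass: C = (16700·15.00 + 2510·303.0) / 19210 = 1011000/19210 = 52.63 mg/L.
Half-life 14.9 h → k = ln 2 / 14.9 = 0.04652 h⁻¹ = 1.116 d⁻¹.
After decay, C = 52.63 × e^(−kt) = 52.63 × 0.1780 = 9.369 mg/L.

9.37 mg/L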